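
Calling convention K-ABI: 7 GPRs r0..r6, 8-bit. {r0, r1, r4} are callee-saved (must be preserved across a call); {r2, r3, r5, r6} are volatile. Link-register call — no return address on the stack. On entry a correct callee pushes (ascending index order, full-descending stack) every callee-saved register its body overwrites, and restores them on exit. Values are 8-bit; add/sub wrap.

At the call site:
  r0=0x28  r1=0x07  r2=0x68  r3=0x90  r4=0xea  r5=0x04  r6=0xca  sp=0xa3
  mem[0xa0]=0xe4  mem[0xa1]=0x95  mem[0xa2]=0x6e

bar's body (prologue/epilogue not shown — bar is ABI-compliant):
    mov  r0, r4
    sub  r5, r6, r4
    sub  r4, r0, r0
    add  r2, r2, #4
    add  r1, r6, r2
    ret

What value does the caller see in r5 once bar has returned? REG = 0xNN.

REG = 0xe0

prologue: push r0 → mem[0xa2]=0x28, sp=0xa2
prologue: push r1 → mem[0xa1]=0x07, sp=0xa1
prologue: push r4 → mem[0xa0]=0xea, sp=0xa0
body[0] mov  r0, r4 → r0=0xea
body[1] sub  r5, r6, r4 → r5=0xe0
body[2] sub  r4, r0, r0 → r4=0x00
body[3] add  r2, r2, #4 → r2=0x6c
body[4] add  r1, r6, r2 → r1=0x36
epilogue: pop r4=0xea, sp=0xa1
epilogue: pop r1=0x07, sp=0xa2
epilogue: pop r0=0x28, sp=0xa3
r5 is caller-saved → body value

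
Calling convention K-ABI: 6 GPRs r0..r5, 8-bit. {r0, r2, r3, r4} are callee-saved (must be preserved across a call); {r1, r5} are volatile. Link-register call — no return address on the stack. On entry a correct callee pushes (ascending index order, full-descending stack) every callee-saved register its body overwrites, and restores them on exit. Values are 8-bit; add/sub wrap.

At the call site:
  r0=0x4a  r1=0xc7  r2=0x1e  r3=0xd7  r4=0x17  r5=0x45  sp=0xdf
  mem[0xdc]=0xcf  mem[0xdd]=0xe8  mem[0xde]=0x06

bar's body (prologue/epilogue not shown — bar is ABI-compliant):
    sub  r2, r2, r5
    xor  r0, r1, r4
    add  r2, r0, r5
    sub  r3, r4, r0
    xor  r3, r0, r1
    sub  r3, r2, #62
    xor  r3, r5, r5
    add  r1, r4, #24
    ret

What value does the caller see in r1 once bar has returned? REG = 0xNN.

REG = 0x2f

prologue: push r0 -> mem[0xde]=0x4a, sp=0xde
prologue: push r2 -> mem[0xdd]=0x1e, sp=0xdd
prologue: push r3 -> mem[0xdc]=0xd7, sp=0xdc
body[0] sub  r2, r2, r5 -> r2=0xd9
body[1] xor  r0, r1, r4 -> r0=0xd0
body[2] add  r2, r0, r5 -> r2=0x15
body[3] sub  r3, r4, r0 -> r3=0x47
body[4] xor  r3, r0, r1 -> r3=0x17
body[5] sub  r3, r2, #62 -> r3=0xd7
body[6] xor  r3, r5, r5 -> r3=0x00
body[7] add  r1, r4, #24 -> r1=0x2f
epilogue: pop r3=0xd7, sp=0xdd
epilogue: pop r2=0x1e, sp=0xde
epilogue: pop r0=0x4a, sp=0xdf
r1 is caller-saved -> body value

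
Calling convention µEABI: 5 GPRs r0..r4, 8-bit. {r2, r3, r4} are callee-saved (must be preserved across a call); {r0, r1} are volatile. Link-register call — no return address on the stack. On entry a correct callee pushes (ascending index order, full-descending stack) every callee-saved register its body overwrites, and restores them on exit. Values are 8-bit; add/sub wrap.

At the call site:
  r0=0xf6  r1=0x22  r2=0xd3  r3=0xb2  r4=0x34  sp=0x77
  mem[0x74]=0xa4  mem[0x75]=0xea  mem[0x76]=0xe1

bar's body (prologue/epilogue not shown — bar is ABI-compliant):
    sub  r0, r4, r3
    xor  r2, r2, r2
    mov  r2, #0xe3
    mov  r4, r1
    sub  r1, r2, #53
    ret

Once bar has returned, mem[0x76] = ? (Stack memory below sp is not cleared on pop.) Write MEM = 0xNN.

prologue: push r2 → mem[0x76]=0xd3, sp=0x76
prologue: push r4 → mem[0x75]=0x34, sp=0x75
body[0] sub  r0, r4, r3 → r0=0x82
body[1] xor  r2, r2, r2 → r2=0x00
body[2] mov  r2, #0xe3 → r2=0xe3
body[3] mov  r4, r1 → r4=0x22
body[4] sub  r1, r2, #53 → r1=0xae
epilogue: pop r4=0x34, sp=0x76
epilogue: pop r2=0xd3, sp=0x77
prologue pushed ['r2', 'r4'] at ['0x76', '0x75']

MEM = 0xd3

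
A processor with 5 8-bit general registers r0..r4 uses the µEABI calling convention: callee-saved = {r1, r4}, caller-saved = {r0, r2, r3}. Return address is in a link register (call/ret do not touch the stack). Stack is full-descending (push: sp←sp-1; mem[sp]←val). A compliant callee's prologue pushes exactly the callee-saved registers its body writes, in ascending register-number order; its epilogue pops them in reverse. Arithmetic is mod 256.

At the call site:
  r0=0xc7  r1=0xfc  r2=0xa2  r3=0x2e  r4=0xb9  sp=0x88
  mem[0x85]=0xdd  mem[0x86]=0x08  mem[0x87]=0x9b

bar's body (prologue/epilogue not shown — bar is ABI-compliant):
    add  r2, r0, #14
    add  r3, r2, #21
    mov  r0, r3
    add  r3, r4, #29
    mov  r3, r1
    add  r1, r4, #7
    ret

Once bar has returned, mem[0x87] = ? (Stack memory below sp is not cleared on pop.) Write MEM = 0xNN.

MEM = 0xfc

prologue: push r1 → mem[0x87]=0xfc, sp=0x87
body[0] add  r2, r0, #14 → r2=0xd5
body[1] add  r3, r2, #21 → r3=0xea
body[2] mov  r0, r3 → r0=0xea
body[3] add  r3, r4, #29 → r3=0xd6
body[4] mov  r3, r1 → r3=0xfc
body[5] add  r1, r4, #7 → r1=0xc0
epilogue: pop r1=0xfc, sp=0x88
prologue pushed ['r1'] at ['0x87']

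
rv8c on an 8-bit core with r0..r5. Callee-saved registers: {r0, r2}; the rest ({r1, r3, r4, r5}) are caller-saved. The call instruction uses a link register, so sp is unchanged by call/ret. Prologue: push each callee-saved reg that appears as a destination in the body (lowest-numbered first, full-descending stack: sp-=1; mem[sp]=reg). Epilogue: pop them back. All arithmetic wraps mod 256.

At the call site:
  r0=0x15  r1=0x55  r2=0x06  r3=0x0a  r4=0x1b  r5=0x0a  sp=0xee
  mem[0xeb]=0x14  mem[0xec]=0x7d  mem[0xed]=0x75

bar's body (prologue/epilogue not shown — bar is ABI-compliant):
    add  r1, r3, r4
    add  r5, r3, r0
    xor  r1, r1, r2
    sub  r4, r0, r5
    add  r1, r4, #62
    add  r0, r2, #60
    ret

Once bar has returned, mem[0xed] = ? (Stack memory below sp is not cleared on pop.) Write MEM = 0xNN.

MEM = 0x15

prologue: push r0 -> mem[0xed]=0x15, sp=0xed
body[0] add  r1, r3, r4 -> r1=0x25
body[1] add  r5, r3, r0 -> r5=0x1f
body[2] xor  r1, r1, r2 -> r1=0x23
body[3] sub  r4, r0, r5 -> r4=0xf6
body[4] add  r1, r4, #62 -> r1=0x34
body[5] add  r0, r2, #60 -> r0=0x42
epilogue: pop r0=0x15, sp=0xee
prologue pushed ['r0'] at ['0xed']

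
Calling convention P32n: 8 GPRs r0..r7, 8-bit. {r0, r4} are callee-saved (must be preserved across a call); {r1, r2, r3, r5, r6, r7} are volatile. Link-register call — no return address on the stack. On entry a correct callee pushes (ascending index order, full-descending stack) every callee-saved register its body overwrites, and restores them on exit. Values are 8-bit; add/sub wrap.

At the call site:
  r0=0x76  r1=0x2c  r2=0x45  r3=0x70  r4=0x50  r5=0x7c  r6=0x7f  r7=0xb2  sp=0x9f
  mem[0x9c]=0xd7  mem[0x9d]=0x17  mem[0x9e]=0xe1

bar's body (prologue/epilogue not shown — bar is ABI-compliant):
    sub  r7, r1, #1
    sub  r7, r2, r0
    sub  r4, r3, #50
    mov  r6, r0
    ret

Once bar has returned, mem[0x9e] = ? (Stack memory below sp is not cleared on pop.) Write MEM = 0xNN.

prologue: push r4 -> mem[0x9e]=0x50, sp=0x9e
body[0] sub  r7, r1, #1 -> r7=0x2b
body[1] sub  r7, r2, r0 -> r7=0xcf
body[2] sub  r4, r3, #50 -> r4=0x3e
body[3] mov  r6, r0 -> r6=0x76
epilogue: pop r4=0x50, sp=0x9f
prologue pushed ['r4'] at ['0x9e']

MEM = 0x50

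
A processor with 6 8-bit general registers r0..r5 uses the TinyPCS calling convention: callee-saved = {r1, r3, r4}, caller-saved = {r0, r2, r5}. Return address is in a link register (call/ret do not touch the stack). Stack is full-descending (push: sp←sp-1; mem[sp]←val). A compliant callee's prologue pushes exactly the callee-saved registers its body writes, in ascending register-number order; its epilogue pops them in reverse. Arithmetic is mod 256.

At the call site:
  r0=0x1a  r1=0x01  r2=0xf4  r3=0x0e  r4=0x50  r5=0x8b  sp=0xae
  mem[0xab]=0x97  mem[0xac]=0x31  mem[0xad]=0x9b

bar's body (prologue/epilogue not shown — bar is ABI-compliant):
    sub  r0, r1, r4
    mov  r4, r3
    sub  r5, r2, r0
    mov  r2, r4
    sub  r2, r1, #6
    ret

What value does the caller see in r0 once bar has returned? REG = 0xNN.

REG = 0xb1

prologue: push r4 -> mem[0xad]=0x50, sp=0xad
body[0] sub  r0, r1, r4 -> r0=0xb1
body[1] mov  r4, r3 -> r4=0x0e
body[2] sub  r5, r2, r0 -> r5=0x43
body[3] mov  r2, r4 -> r2=0x0e
body[4] sub  r2, r1, #6 -> r2=0xfb
epilogue: pop r4=0x50, sp=0xae
r0 is caller-saved -> body value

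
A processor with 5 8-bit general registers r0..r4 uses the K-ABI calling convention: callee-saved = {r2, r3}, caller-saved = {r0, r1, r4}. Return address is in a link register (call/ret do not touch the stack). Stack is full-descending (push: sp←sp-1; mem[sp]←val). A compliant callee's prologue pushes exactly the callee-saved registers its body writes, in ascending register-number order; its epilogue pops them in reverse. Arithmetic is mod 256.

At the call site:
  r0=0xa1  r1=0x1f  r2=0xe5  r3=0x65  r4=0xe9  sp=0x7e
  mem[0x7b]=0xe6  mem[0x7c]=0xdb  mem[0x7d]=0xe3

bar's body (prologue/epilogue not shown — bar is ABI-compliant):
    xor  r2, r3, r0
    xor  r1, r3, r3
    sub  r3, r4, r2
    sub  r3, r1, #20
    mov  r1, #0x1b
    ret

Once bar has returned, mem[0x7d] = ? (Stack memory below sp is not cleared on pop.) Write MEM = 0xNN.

prologue: push r2 -> mem[0x7d]=0xe5, sp=0x7d
prologue: push r3 -> mem[0x7c]=0x65, sp=0x7c
body[0] xor  r2, r3, r0 -> r2=0xc4
body[1] xor  r1, r3, r3 -> r1=0x00
body[2] sub  r3, r4, r2 -> r3=0x25
body[3] sub  r3, r1, #20 -> r3=0xec
body[4] mov  r1, #0x1b -> r1=0x1b
epilogue: pop r3=0x65, sp=0x7d
epilogue: pop r2=0xe5, sp=0x7e
prologue pushed ['r2', 'r3'] at ['0x7d', '0x7c']

MEM = 0xe5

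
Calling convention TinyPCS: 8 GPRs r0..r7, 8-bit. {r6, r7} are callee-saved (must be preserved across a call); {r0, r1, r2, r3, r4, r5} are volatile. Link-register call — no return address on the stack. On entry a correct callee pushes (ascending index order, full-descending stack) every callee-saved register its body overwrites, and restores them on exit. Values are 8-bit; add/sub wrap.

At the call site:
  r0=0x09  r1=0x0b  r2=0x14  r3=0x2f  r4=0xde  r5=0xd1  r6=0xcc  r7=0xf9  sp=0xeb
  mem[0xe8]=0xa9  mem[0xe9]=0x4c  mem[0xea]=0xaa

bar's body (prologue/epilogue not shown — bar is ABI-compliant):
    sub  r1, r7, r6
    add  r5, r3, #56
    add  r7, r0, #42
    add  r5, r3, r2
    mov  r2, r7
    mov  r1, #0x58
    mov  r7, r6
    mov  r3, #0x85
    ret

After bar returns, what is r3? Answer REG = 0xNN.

REG = 0x85

prologue: push r7 -> mem[0xea]=0xf9, sp=0xea
body[0] sub  r1, r7, r6 -> r1=0x2d
body[1] add  r5, r3, #56 -> r5=0x67
body[2] add  r7, r0, #42 -> r7=0x33
body[3] add  r5, r3, r2 -> r5=0x43
body[4] mov  r2, r7 -> r2=0x33
body[5] mov  r1, #0x58 -> r1=0x58
body[6] mov  r7, r6 -> r7=0xcc
body[7] mov  r3, #0x85 -> r3=0x85
epilogue: pop r7=0xf9, sp=0xeb
r3 is caller-saved -> body value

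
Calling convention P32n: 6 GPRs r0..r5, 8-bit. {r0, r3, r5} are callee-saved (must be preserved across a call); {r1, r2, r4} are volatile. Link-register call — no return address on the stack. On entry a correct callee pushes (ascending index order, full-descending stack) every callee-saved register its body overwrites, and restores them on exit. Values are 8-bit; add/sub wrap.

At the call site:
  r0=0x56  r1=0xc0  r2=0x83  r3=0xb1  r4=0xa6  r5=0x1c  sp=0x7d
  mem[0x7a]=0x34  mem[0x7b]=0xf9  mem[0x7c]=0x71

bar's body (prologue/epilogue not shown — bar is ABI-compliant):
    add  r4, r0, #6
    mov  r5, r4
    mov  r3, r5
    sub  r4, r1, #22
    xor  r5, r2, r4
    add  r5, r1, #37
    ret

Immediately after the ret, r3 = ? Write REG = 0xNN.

prologue: push r3 → mem[0x7c]=0xb1, sp=0x7c
prologue: push r5 → mem[0x7b]=0x1c, sp=0x7b
body[0] add  r4, r0, #6 → r4=0x5c
body[1] mov  r5, r4 → r5=0x5c
body[2] mov  r3, r5 → r3=0x5c
body[3] sub  r4, r1, #22 → r4=0xaa
body[4] xor  r5, r2, r4 → r5=0x29
body[5] add  r5, r1, #37 → r5=0xe5
epilogue: pop r5=0x1c, sp=0x7c
epilogue: pop r3=0xb1, sp=0x7d
r3 is callee-saved → restored

REG = 0xb1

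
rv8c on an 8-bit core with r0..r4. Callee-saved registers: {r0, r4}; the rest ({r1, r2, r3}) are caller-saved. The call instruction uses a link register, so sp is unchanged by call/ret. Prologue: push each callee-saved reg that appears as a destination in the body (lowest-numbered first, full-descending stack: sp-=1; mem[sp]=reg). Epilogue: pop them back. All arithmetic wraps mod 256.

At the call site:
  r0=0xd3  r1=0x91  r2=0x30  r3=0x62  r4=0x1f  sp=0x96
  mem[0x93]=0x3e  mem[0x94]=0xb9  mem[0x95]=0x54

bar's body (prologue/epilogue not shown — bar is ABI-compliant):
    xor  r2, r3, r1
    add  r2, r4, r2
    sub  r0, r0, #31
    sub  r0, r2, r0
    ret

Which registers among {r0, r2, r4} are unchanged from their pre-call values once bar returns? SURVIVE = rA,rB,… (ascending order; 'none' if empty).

prologue: push r0 → mem[0x95]=0xd3, sp=0x95
body[0] xor  r2, r3, r1 → r2=0xf3
body[1] add  r2, r4, r2 → r2=0x12
body[2] sub  r0, r0, #31 → r0=0xb4
body[3] sub  r0, r2, r0 → r0=0x5e
epilogue: pop r0=0xd3, sp=0x96
r0: callee-saved, written=True
r2: caller-saved, written=True
r4: callee-saved, written=False

SURVIVE = r0,r4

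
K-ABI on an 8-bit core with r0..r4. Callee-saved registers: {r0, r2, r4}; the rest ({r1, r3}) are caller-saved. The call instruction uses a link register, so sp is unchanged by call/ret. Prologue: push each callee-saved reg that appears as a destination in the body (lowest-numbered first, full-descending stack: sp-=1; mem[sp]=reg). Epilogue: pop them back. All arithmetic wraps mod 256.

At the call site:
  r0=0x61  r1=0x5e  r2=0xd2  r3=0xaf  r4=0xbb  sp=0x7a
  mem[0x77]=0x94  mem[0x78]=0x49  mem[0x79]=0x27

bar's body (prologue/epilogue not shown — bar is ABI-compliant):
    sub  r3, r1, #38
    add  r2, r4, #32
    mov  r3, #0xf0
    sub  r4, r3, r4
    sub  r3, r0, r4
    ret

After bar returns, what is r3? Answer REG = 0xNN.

REG = 0x2c

prologue: push r2 → mem[0x79]=0xd2, sp=0x79
prologue: push r4 → mem[0x78]=0xbb, sp=0x78
body[0] sub  r3, r1, #38 → r3=0x38
body[1] add  r2, r4, #32 → r2=0xdb
body[2] mov  r3, #0xf0 → r3=0xf0
body[3] sub  r4, r3, r4 → r4=0x35
body[4] sub  r3, r0, r4 → r3=0x2c
epilogue: pop r4=0xbb, sp=0x79
epilogue: pop r2=0xd2, sp=0x7a
r3 is caller-saved → body value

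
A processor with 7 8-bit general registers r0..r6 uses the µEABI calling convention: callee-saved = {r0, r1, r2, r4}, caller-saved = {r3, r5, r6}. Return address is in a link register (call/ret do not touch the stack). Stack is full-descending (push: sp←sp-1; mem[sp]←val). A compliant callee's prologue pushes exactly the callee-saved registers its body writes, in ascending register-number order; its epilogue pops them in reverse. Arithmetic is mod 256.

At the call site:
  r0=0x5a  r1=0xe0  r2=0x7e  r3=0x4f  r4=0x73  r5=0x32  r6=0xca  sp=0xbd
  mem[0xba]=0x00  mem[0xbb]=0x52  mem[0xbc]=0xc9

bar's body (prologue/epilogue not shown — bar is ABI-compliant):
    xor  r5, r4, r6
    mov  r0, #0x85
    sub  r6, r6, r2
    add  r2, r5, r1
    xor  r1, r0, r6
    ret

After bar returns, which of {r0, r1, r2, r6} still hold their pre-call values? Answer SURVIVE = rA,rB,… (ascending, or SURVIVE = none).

prologue: push r0 -> mem[0xbc]=0x5a, sp=0xbc
prologue: push r1 -> mem[0xbb]=0xe0, sp=0xbb
prologue: push r2 -> mem[0xba]=0x7e, sp=0xba
body[0] xor  r5, r4, r6 -> r5=0xb9
body[1] mov  r0, #0x85 -> r0=0x85
body[2] sub  r6, r6, r2 -> r6=0x4c
body[3] add  r2, r5, r1 -> r2=0x99
body[4] xor  r1, r0, r6 -> r1=0xc9
epilogue: pop r2=0x7e, sp=0xbb
epilogue: pop r1=0xe0, sp=0xbc
epilogue: pop r0=0x5a, sp=0xbd
r0: callee-saved, written=True
r1: callee-saved, written=True
r2: callee-saved, written=True
r6: caller-saved, written=True

SURVIVE = r0,r1,r2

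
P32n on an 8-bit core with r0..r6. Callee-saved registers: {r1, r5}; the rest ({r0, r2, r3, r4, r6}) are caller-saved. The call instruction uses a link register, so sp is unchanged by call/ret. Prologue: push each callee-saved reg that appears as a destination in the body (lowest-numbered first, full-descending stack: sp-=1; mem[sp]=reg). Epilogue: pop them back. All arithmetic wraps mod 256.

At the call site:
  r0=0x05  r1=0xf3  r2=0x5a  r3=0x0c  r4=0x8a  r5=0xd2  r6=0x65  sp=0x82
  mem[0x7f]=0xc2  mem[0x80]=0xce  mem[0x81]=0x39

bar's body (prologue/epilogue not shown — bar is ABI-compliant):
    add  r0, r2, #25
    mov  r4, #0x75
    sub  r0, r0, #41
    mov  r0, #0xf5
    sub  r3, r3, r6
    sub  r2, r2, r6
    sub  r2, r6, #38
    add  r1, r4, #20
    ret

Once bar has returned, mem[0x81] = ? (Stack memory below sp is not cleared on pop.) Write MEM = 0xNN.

MEM = 0xf3

prologue: push r1 → mem[0x81]=0xf3, sp=0x81
body[0] add  r0, r2, #25 → r0=0x73
body[1] mov  r4, #0x75 → r4=0x75
body[2] sub  r0, r0, #41 → r0=0x4a
body[3] mov  r0, #0xf5 → r0=0xf5
body[4] sub  r3, r3, r6 → r3=0xa7
body[5] sub  r2, r2, r6 → r2=0xf5
body[6] sub  r2, r6, #38 → r2=0x3f
body[7] add  r1, r4, #20 → r1=0x89
epilogue: pop r1=0xf3, sp=0x82
prologue pushed ['r1'] at ['0x81']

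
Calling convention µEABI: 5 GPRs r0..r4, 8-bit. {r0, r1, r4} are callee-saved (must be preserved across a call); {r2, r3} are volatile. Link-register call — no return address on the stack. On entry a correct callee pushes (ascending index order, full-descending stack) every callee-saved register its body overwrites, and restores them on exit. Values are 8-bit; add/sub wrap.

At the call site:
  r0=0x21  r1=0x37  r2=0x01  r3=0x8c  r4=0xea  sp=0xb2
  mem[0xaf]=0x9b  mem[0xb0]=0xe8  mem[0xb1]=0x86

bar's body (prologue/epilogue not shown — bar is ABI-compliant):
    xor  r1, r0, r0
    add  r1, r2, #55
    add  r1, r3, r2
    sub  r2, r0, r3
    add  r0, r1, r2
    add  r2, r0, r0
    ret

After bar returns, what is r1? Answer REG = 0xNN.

REG = 0x37

prologue: push r0 → mem[0xb1]=0x21, sp=0xb1
prologue: push r1 → mem[0xb0]=0x37, sp=0xb0
body[0] xor  r1, r0, r0 → r1=0x00
body[1] add  r1, r2, #55 → r1=0x38
body[2] add  r1, r3, r2 → r1=0x8d
body[3] sub  r2, r0, r3 → r2=0x95
body[4] add  r0, r1, r2 → r0=0x22
body[5] add  r2, r0, r0 → r2=0x44
epilogue: pop r1=0x37, sp=0xb1
epilogue: pop r0=0x21, sp=0xb2
r1 is callee-saved → restored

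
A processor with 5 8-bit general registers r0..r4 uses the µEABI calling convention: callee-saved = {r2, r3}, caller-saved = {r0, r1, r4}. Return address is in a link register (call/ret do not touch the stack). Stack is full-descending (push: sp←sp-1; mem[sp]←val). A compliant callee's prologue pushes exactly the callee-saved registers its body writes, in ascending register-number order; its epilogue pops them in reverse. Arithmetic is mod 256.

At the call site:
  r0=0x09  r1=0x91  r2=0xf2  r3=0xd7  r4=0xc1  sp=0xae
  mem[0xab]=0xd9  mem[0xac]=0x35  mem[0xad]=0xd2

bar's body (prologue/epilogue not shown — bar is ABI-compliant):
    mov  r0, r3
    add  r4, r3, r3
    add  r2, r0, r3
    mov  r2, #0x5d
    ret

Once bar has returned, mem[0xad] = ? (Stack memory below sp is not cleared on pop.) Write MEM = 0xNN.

prologue: push r2 -> mem[0xad]=0xf2, sp=0xad
body[0] mov  r0, r3 -> r0=0xd7
body[1] add  r4, r3, r3 -> r4=0xae
body[2] add  r2, r0, r3 -> r2=0xae
body[3] mov  r2, #0x5d -> r2=0x5d
epilogue: pop r2=0xf2, sp=0xae
prologue pushed ['r2'] at ['0xad']

MEM = 0xf2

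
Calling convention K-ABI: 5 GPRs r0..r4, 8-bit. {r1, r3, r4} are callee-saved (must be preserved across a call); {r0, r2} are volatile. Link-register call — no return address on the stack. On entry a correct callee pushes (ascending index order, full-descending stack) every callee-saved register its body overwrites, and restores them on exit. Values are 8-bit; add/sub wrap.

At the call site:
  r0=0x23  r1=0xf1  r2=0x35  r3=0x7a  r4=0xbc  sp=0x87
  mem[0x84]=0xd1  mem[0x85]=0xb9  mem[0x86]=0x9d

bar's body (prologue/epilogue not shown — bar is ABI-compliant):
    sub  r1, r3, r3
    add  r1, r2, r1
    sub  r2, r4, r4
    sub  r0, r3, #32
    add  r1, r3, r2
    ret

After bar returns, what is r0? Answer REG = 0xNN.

REG = 0x5a

prologue: push r1 → mem[0x86]=0xf1, sp=0x86
body[0] sub  r1, r3, r3 → r1=0x00
body[1] add  r1, r2, r1 → r1=0x35
body[2] sub  r2, r4, r4 → r2=0x00
body[3] sub  r0, r3, #32 → r0=0x5a
body[4] add  r1, r3, r2 → r1=0x7a
epilogue: pop r1=0xf1, sp=0x87
r0 is caller-saved → body value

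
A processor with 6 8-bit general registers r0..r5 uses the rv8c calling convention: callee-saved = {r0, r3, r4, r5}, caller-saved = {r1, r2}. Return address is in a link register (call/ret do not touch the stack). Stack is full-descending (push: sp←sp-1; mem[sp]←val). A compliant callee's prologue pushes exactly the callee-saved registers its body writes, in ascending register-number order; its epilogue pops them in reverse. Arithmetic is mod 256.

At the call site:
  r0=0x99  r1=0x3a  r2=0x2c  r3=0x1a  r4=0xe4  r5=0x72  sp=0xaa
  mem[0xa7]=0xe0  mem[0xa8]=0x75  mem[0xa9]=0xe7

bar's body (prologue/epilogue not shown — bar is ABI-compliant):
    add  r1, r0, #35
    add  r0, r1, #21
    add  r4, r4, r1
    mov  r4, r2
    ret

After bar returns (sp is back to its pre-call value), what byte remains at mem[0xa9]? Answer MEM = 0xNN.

MEM = 0x99

prologue: push r0 -> mem[0xa9]=0x99, sp=0xa9
prologue: push r4 -> mem[0xa8]=0xe4, sp=0xa8
body[0] add  r1, r0, #35 -> r1=0xbc
body[1] add  r0, r1, #21 -> r0=0xd1
body[2] add  r4, r4, r1 -> r4=0xa0
body[3] mov  r4, r2 -> r4=0x2c
epilogue: pop r4=0xe4, sp=0xa9
epilogue: pop r0=0x99, sp=0xaa
prologue pushed ['r0', 'r4'] at ['0xa9', '0xa8']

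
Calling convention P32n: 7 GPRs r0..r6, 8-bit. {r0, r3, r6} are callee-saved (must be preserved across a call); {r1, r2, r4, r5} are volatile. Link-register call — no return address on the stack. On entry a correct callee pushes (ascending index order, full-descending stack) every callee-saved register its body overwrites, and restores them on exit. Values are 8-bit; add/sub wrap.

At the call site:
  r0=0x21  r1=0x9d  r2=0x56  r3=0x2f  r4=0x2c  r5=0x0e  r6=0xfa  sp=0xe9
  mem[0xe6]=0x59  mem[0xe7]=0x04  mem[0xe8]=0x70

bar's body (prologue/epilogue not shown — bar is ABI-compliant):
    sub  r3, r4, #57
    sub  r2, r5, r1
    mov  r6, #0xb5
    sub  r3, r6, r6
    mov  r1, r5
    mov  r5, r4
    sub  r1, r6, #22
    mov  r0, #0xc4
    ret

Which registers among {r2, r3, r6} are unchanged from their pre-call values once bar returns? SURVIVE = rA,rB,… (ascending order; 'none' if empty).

prologue: push r0 -> mem[0xe8]=0x21, sp=0xe8
prologue: push r3 -> mem[0xe7]=0x2f, sp=0xe7
prologue: push r6 -> mem[0xe6]=0xfa, sp=0xe6
body[0] sub  r3, r4, #57 -> r3=0xf3
body[1] sub  r2, r5, r1 -> r2=0x71
body[2] mov  r6, #0xb5 -> r6=0xb5
body[3] sub  r3, r6, r6 -> r3=0x00
body[4] mov  r1, r5 -> r1=0x0e
body[5] mov  r5, r4 -> r5=0x2c
body[6] sub  r1, r6, #22 -> r1=0x9f
body[7] mov  r0, #0xc4 -> r0=0xc4
epilogue: pop r6=0xfa, sp=0xe7
epilogue: pop r3=0x2f, sp=0xe8
epilogue: pop r0=0x21, sp=0xe9
r2: caller-saved, written=True
r3: callee-saved, written=True
r6: callee-saved, written=True

SURVIVE = r3,r6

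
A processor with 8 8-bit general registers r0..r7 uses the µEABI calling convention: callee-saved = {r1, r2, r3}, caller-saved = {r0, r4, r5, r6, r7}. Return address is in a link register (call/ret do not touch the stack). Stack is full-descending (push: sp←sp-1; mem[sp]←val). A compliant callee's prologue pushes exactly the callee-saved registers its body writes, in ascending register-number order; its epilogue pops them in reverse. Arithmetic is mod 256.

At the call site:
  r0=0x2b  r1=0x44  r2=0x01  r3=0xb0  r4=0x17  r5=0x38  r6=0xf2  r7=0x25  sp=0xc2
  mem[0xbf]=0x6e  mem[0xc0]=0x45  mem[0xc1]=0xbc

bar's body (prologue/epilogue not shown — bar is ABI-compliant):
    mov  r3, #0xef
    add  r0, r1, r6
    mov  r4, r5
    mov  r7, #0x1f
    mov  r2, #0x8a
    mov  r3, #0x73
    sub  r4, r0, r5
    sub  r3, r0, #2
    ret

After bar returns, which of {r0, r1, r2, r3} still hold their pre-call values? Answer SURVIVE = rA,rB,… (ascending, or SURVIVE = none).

SURVIVE = r1,r2,r3

prologue: push r2 → mem[0xc1]=0x01, sp=0xc1
prologue: push r3 → mem[0xc0]=0xb0, sp=0xc0
body[0] mov  r3, #0xef → r3=0xef
body[1] add  r0, r1, r6 → r0=0x36
body[2] mov  r4, r5 → r4=0x38
body[3] mov  r7, #0x1f → r7=0x1f
body[4] mov  r2, #0x8a → r2=0x8a
body[5] mov  r3, #0x73 → r3=0x73
body[6] sub  r4, r0, r5 → r4=0xfe
body[7] sub  r3, r0, #2 → r3=0x34
epilogue: pop r3=0xb0, sp=0xc1
epilogue: pop r2=0x01, sp=0xc2
r0: caller-saved, written=True
r1: callee-saved, written=False
r2: callee-saved, written=True
r3: callee-saved, written=True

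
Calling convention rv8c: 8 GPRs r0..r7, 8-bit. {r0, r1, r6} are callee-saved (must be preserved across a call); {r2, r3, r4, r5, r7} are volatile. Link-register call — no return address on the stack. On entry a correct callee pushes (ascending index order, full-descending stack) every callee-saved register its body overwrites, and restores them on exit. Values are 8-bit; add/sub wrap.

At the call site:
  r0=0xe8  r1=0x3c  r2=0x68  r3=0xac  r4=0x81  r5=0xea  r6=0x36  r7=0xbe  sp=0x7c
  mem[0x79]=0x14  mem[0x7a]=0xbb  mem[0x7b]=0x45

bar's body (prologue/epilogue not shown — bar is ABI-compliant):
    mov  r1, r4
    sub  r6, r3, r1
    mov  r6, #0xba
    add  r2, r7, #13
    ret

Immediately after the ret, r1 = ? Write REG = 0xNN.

REG = 0x3c

prologue: push r1 → mem[0x7b]=0x3c, sp=0x7b
prologue: push r6 → mem[0x7a]=0x36, sp=0x7a
body[0] mov  r1, r4 → r1=0x81
body[1] sub  r6, r3, r1 → r6=0x2b
body[2] mov  r6, #0xba → r6=0xba
body[3] add  r2, r7, #13 → r2=0xcb
epilogue: pop r6=0x36, sp=0x7b
epilogue: pop r1=0x3c, sp=0x7c
r1 is callee-saved → restored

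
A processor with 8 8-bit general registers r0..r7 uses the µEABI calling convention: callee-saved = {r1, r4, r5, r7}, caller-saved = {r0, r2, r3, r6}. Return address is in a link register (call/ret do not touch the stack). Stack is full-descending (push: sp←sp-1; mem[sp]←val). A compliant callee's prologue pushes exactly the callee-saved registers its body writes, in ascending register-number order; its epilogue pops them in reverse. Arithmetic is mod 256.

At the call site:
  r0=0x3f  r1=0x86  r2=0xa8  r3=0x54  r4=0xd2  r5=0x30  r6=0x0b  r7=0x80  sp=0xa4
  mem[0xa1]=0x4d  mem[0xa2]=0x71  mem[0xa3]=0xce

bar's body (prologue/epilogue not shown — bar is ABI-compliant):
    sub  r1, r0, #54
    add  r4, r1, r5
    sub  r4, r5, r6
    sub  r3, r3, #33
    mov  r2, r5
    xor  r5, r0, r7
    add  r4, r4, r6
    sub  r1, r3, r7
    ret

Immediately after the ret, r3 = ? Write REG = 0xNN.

prologue: push r1 → mem[0xa3]=0x86, sp=0xa3
prologue: push r4 → mem[0xa2]=0xd2, sp=0xa2
prologue: push r5 → mem[0xa1]=0x30, sp=0xa1
body[0] sub  r1, r0, #54 → r1=0x09
body[1] add  r4, r1, r5 → r4=0x39
body[2] sub  r4, r5, r6 → r4=0x25
body[3] sub  r3, r3, #33 → r3=0x33
body[4] mov  r2, r5 → r2=0x30
body[5] xor  r5, r0, r7 → r5=0xbf
body[6] add  r4, r4, r6 → r4=0x30
body[7] sub  r1, r3, r7 → r1=0xb3
epilogue: pop r5=0x30, sp=0xa2
epilogue: pop r4=0xd2, sp=0xa3
epilogue: pop r1=0x86, sp=0xa4
r3 is caller-saved → body value

REG = 0x33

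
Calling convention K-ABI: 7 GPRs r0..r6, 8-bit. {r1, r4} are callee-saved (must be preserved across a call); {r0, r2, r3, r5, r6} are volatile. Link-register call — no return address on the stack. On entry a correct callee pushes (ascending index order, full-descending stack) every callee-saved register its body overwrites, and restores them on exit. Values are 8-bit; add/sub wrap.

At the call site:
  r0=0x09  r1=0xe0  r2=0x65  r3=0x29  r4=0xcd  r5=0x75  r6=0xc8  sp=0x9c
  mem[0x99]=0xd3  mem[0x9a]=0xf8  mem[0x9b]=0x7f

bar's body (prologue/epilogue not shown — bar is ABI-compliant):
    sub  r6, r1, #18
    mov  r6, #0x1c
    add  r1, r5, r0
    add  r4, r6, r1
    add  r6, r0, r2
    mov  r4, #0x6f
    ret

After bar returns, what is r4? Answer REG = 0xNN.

REG = 0xcd

prologue: push r1 → mem[0x9b]=0xe0, sp=0x9b
prologue: push r4 → mem[0x9a]=0xcd, sp=0x9a
body[0] sub  r6, r1, #18 → r6=0xce
body[1] mov  r6, #0x1c → r6=0x1c
body[2] add  r1, r5, r0 → r1=0x7e
body[3] add  r4, r6, r1 → r4=0x9a
body[4] add  r6, r0, r2 → r6=0x6e
body[5] mov  r4, #0x6f → r4=0x6f
epilogue: pop r4=0xcd, sp=0x9b
epilogue: pop r1=0xe0, sp=0x9c
r4 is callee-saved → restored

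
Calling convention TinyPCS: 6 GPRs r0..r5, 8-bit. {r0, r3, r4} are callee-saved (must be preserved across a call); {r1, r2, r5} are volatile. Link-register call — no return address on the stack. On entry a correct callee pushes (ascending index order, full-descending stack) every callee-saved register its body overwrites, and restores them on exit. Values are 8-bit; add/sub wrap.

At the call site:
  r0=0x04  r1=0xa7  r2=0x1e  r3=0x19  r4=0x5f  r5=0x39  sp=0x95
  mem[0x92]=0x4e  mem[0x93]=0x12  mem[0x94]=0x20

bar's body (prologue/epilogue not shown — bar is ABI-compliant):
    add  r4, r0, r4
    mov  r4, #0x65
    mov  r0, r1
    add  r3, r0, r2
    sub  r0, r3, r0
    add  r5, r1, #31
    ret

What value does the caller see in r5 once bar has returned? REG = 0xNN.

prologue: push r0 → mem[0x94]=0x04, sp=0x94
prologue: push r3 → mem[0x93]=0x19, sp=0x93
prologue: push r4 → mem[0x92]=0x5f, sp=0x92
body[0] add  r4, r0, r4 → r4=0x63
body[1] mov  r4, #0x65 → r4=0x65
body[2] mov  r0, r1 → r0=0xa7
body[3] add  r3, r0, r2 → r3=0xc5
body[4] sub  r0, r3, r0 → r0=0x1e
body[5] add  r5, r1, #31 → r5=0xc6
epilogue: pop r4=0x5f, sp=0x93
epilogue: pop r3=0x19, sp=0x94
epilogue: pop r0=0x04, sp=0x95
r5 is caller-saved → body value

REG = 0xc6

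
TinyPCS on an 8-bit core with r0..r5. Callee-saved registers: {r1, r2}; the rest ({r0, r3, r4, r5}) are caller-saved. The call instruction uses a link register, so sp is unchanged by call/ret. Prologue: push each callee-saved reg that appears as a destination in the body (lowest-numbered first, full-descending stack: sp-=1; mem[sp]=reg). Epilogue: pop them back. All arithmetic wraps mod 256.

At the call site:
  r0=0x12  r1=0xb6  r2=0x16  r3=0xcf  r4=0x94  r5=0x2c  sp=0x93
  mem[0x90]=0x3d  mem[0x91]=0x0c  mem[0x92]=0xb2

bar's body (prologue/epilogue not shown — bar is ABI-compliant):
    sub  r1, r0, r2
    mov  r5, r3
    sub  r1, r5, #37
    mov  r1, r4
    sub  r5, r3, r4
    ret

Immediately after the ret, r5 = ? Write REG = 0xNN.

prologue: push r1 → mem[0x92]=0xb6, sp=0x92
body[0] sub  r1, r0, r2 → r1=0xfc
body[1] mov  r5, r3 → r5=0xcf
body[2] sub  r1, r5, #37 → r1=0xaa
body[3] mov  r1, r4 → r1=0x94
body[4] sub  r5, r3, r4 → r5=0x3b
epilogue: pop r1=0xb6, sp=0x93
r5 is caller-saved → body value

REG = 0x3b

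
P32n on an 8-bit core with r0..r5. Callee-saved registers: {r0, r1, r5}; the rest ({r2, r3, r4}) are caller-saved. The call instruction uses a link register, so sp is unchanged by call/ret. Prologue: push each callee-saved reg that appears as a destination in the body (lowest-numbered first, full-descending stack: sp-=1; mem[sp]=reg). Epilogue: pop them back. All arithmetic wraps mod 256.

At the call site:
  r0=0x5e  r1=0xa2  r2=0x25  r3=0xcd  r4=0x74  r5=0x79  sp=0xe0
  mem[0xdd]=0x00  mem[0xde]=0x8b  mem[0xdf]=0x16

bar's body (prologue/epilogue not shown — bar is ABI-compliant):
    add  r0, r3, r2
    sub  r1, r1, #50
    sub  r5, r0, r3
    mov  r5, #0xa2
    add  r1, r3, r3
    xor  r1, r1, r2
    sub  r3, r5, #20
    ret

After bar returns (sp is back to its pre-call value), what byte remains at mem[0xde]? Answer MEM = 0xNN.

MEM = 0xa2

prologue: push r0 -> mem[0xdf]=0x5e, sp=0xdf
prologue: push r1 -> mem[0xde]=0xa2, sp=0xde
prologue: push r5 -> mem[0xdd]=0x79, sp=0xdd
body[0] add  r0, r3, r2 -> r0=0xf2
body[1] sub  r1, r1, #50 -> r1=0x70
body[2] sub  r5, r0, r3 -> r5=0x25
body[3] mov  r5, #0xa2 -> r5=0xa2
body[4] add  r1, r3, r3 -> r1=0x9a
body[5] xor  r1, r1, r2 -> r1=0xbf
body[6] sub  r3, r5, #20 -> r3=0x8e
epilogue: pop r5=0x79, sp=0xde
epilogue: pop r1=0xa2, sp=0xdf
epilogue: pop r0=0x5e, sp=0xe0
prologue pushed ['r0', 'r1', 'r5'] at ['0xdf', '0xde', '0xdd']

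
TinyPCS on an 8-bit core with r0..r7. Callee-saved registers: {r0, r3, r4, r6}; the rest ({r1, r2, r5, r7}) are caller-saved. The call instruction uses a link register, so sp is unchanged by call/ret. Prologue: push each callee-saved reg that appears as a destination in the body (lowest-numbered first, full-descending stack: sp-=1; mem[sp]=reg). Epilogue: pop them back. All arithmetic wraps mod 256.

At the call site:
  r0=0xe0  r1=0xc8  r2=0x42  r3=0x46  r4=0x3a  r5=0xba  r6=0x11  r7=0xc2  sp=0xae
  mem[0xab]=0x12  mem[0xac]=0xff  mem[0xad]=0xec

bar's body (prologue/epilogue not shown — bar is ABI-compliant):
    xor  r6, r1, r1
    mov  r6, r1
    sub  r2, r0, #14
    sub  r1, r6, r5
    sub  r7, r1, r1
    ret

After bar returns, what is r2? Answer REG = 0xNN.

REG = 0xd2

prologue: push r6 -> mem[0xad]=0x11, sp=0xad
body[0] xor  r6, r1, r1 -> r6=0x00
body[1] mov  r6, r1 -> r6=0xc8
body[2] sub  r2, r0, #14 -> r2=0xd2
body[3] sub  r1, r6, r5 -> r1=0x0e
body[4] sub  r7, r1, r1 -> r7=0x00
epilogue: pop r6=0x11, sp=0xae
r2 is caller-saved -> body value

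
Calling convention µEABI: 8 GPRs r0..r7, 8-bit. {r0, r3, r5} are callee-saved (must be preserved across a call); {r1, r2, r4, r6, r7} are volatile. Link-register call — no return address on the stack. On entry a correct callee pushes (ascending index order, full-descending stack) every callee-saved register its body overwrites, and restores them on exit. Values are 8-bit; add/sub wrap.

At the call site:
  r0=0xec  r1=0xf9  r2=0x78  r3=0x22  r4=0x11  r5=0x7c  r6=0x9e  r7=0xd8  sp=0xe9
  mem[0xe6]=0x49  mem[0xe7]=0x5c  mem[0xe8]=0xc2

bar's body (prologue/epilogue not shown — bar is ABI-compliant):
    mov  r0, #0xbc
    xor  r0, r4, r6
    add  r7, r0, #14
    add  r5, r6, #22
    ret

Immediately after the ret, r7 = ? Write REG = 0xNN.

prologue: push r0 -> mem[0xe8]=0xec, sp=0xe8
prologue: push r5 -> mem[0xe7]=0x7c, sp=0xe7
body[0] mov  r0, #0xbc -> r0=0xbc
body[1] xor  r0, r4, r6 -> r0=0x8f
body[2] add  r7, r0, #14 -> r7=0x9d
body[3] add  r5, r6, #22 -> r5=0xb4
epilogue: pop r5=0x7c, sp=0xe8
epilogue: pop r0=0xec, sp=0xe9
r7 is caller-saved -> body value

REG = 0x9d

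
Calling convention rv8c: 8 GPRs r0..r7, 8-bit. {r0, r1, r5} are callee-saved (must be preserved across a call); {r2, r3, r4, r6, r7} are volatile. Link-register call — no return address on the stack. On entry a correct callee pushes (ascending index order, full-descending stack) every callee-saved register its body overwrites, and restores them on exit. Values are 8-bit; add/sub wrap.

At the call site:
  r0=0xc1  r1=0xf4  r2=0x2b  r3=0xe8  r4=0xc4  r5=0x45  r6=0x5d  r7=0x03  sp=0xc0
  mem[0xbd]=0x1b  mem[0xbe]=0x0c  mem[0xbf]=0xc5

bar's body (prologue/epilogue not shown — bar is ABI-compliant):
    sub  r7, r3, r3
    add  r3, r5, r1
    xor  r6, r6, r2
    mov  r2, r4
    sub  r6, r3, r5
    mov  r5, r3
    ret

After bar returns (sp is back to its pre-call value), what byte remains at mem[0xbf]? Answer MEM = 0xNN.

MEM = 0x45

prologue: push r5 → mem[0xbf]=0x45, sp=0xbf
body[0] sub  r7, r3, r3 → r7=0x00
body[1] add  r3, r5, r1 → r3=0x39
body[2] xor  r6, r6, r2 → r6=0x76
body[3] mov  r2, r4 → r2=0xc4
body[4] sub  r6, r3, r5 → r6=0xf4
body[5] mov  r5, r3 → r5=0x39
epilogue: pop r5=0x45, sp=0xc0
prologue pushed ['r5'] at ['0xbf']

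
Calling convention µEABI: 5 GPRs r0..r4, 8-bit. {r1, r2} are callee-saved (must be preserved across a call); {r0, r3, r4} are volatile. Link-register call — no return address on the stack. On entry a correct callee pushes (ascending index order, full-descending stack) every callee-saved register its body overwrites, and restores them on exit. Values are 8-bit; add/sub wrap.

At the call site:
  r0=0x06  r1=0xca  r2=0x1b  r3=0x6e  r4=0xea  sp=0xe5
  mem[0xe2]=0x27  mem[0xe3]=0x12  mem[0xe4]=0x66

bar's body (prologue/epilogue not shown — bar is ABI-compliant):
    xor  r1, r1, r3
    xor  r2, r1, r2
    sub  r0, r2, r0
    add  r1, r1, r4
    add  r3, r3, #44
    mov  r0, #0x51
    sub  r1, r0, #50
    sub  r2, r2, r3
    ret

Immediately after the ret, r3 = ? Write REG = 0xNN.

REG = 0x9a

prologue: push r1 → mem[0xe4]=0xca, sp=0xe4
prologue: push r2 → mem[0xe3]=0x1b, sp=0xe3
body[0] xor  r1, r1, r3 → r1=0xa4
body[1] xor  r2, r1, r2 → r2=0xbf
body[2] sub  r0, r2, r0 → r0=0xb9
body[3] add  r1, r1, r4 → r1=0x8e
body[4] add  r3, r3, #44 → r3=0x9a
body[5] mov  r0, #0x51 → r0=0x51
body[6] sub  r1, r0, #50 → r1=0x1f
body[7] sub  r2, r2, r3 → r2=0x25
epilogue: pop r2=0x1b, sp=0xe4
epilogue: pop r1=0xca, sp=0xe5
r3 is caller-saved → body value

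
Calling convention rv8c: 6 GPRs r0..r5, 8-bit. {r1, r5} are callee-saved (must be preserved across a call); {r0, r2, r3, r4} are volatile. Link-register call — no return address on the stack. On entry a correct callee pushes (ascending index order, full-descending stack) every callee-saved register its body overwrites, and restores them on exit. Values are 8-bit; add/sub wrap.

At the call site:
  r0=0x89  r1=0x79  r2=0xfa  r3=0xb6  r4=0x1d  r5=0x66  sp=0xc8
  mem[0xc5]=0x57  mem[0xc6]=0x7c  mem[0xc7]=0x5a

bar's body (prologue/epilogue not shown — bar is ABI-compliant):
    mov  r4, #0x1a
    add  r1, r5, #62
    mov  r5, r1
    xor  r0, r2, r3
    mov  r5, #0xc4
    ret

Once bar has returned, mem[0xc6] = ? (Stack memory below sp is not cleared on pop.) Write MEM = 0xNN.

MEM = 0x66

prologue: push r1 -> mem[0xc7]=0x79, sp=0xc7
prologue: push r5 -> mem[0xc6]=0x66, sp=0xc6
body[0] mov  r4, #0x1a -> r4=0x1a
body[1] add  r1, r5, #62 -> r1=0xa4
body[2] mov  r5, r1 -> r5=0xa4
body[3] xor  r0, r2, r3 -> r0=0x4c
body[4] mov  r5, #0xc4 -> r5=0xc4
epilogue: pop r5=0x66, sp=0xc7
epilogue: pop r1=0x79, sp=0xc8
prologue pushed ['r1', 'r5'] at ['0xc7', '0xc6']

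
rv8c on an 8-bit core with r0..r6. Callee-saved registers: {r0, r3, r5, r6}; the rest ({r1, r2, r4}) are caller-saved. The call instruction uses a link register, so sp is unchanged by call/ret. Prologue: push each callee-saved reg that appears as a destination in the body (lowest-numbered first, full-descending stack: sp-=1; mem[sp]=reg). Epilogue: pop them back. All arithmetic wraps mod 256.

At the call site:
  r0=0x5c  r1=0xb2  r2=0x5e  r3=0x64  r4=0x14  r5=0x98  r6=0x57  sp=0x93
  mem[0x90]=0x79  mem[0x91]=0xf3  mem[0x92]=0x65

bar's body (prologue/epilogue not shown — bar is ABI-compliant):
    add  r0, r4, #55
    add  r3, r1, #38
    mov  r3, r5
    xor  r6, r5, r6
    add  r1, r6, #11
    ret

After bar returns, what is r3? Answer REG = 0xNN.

REG = 0x64

prologue: push r0 -> mem[0x92]=0x5c, sp=0x92
prologue: push r3 -> mem[0x91]=0x64, sp=0x91
prologue: push r6 -> mem[0x90]=0x57, sp=0x90
body[0] add  r0, r4, #55 -> r0=0x4b
body[1] add  r3, r1, #38 -> r3=0xd8
body[2] mov  r3, r5 -> r3=0x98
body[3] xor  r6, r5, r6 -> r6=0xcf
body[4] add  r1, r6, #11 -> r1=0xda
epilogue: pop r6=0x57, sp=0x91
epilogue: pop r3=0x64, sp=0x92
epilogue: pop r0=0x5c, sp=0x93
r3 is callee-saved -> restored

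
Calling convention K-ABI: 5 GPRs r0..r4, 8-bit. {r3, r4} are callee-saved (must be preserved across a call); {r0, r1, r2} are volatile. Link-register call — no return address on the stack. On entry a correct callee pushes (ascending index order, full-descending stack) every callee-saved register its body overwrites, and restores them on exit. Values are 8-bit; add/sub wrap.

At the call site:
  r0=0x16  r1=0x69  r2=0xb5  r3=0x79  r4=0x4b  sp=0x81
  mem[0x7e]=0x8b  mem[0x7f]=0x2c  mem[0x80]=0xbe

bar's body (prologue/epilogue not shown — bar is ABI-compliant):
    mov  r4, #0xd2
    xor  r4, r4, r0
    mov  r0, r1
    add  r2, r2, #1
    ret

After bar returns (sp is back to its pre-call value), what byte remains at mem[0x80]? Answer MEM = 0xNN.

MEM = 0x4b

prologue: push r4 → mem[0x80]=0x4b, sp=0x80
body[0] mov  r4, #0xd2 → r4=0xd2
body[1] xor  r4, r4, r0 → r4=0xc4
body[2] mov  r0, r1 → r0=0x69
body[3] add  r2, r2, #1 → r2=0xb6
epilogue: pop r4=0x4b, sp=0x81
prologue pushed ['r4'] at ['0x80']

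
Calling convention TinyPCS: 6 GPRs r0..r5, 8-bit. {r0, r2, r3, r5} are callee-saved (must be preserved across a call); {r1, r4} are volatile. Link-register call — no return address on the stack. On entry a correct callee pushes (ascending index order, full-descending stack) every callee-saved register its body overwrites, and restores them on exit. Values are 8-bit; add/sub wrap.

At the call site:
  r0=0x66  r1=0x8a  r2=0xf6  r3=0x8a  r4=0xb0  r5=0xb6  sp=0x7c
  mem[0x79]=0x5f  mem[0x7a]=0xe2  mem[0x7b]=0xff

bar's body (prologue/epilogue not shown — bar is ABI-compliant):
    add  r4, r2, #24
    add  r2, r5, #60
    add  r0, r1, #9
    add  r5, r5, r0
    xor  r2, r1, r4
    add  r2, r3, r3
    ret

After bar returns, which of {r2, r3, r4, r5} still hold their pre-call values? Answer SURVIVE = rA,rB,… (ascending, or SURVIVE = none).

prologue: push r0 → mem[0x7b]=0x66, sp=0x7b
prologue: push r2 → mem[0x7a]=0xf6, sp=0x7a
prologue: push r5 → mem[0x79]=0xb6, sp=0x79
body[0] add  r4, r2, #24 → r4=0x0e
body[1] add  r2, r5, #60 → r2=0xf2
body[2] add  r0, r1, #9 → r0=0x93
body[3] add  r5, r5, r0 → r5=0x49
body[4] xor  r2, r1, r4 → r2=0x84
body[5] add  r2, r3, r3 → r2=0x14
epilogue: pop r5=0xb6, sp=0x7a
epilogue: pop r2=0xf6, sp=0x7b
epilogue: pop r0=0x66, sp=0x7c
r2: callee-saved, written=True
r3: callee-saved, written=False
r4: caller-saved, written=True
r5: callee-saved, written=True

SURVIVE = r2,r3,r5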